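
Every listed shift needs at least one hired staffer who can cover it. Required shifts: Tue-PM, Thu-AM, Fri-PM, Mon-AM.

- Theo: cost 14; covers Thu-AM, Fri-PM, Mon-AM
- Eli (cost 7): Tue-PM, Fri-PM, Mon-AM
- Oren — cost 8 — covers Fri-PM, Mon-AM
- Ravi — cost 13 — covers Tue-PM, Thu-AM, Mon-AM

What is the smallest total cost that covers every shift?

Choose Eli and Ravi: together they cover Tue-PM, Thu-AM, Fri-PM, Mon-AM — every shift.
Total cost: 7 + 13 = 20.
No cover costs less than 20.

20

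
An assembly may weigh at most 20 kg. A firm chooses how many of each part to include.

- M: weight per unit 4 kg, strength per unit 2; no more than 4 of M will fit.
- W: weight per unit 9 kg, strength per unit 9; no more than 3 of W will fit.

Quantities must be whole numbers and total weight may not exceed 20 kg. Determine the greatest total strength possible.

Take 2×W: weight 18 ≤ 20, strength 2·9 = 18.
No other integer combination yields more.

18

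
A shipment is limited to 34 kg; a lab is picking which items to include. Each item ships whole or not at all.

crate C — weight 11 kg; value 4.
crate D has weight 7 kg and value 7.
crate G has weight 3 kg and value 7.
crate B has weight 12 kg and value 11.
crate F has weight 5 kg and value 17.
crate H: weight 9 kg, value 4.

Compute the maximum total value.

42

Take crate D, crate G, crate B, and crate F: weight 7 + 3 + 12 + 5 = 27 ≤ 34, value 7 + 7 + 11 + 17 = 42.
No other feasible combination does better.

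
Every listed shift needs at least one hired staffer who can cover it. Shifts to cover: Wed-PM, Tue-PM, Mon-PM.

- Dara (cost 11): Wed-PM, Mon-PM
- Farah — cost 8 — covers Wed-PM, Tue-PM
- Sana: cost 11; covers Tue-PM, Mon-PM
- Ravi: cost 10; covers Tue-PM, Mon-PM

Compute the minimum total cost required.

18

Choose Farah and Ravi: together they cover Wed-PM, Tue-PM, Mon-PM — every shift.
Total cost: 8 + 10 = 18.
No cover costs less than 18.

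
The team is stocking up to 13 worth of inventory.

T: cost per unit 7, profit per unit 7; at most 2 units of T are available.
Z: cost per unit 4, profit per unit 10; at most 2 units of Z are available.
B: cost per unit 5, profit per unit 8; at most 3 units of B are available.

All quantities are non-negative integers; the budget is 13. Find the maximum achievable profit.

28

Z has the best ratio (10/4); taking only Z gives at most 2×10 = 20 (stopped by the supply cap of 2).
Mixing does better — 2×Z and 1×B: cost 13 ≤ 13, profit 2·10 + 1·8 = 28.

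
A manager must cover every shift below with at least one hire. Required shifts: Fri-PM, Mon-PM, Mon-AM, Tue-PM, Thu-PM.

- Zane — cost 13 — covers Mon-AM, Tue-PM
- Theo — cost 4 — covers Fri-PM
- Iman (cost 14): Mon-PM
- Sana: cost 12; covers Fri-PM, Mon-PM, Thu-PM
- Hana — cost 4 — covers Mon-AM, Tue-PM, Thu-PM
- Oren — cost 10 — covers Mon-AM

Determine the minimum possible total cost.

The greedy cost-per-new-shift heuristic would pick Hana, Theo, and Sana for 20, but a cheaper cover exists.
Choose Sana and Hana: together they cover Fri-PM, Mon-PM, Mon-AM, Tue-PM, Thu-PM — every shift.
Total cost: 12 + 4 = 16.
No cover costs less than 16.

16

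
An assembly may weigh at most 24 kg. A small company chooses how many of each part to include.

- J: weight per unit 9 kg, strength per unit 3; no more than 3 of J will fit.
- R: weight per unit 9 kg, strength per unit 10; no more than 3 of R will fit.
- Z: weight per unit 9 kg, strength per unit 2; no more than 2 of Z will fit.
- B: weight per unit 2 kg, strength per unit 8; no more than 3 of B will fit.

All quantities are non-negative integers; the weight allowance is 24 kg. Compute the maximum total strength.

Take 2×R and 3×B: weight 24 ≤ 24, strength 2·10 + 3·8 = 44.
B has the best ratio (8/2) and is taken to its limit of 3; remaining capacity is filled optimally with the others.

44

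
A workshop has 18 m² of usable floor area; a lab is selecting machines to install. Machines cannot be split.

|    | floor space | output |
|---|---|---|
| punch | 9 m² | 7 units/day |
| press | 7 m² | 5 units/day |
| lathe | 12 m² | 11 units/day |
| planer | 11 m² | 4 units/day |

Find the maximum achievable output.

Allowing fractional choices, the relaxed optimum would be about 15.7, but machines are indivisible.
lathe: floor space 12 ≤ 18, output 11.
punch + press: floor space 9 + 7 = 16 ≤ 18, output 7 + 5 = 12.
press + planer: floor space 7 + 11 = 18 ≤ 18, output 5 + 4 = 9.
Best is punch and press with total output 12.

12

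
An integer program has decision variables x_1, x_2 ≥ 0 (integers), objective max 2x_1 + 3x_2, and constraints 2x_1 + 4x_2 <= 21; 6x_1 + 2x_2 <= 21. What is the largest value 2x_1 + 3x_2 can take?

The continuous relaxation peaks at (2.1, 4.2) with value 16.80; rounding to a feasible lattice point costs some objective.
(x_1,x_2)=(2,4): 2·2+4·4=20≤21, 6·2+2·4=20≤21, objective 16.
(x_1,x_2)=(1,4): 2·1+4·4=18≤21, 6·1+2·4=14≤21, objective 14.
(x_1,x_2)=(2,3): 2·2+4·3=16≤21, 6·2+2·3=18≤21, objective 13.
No feasible integer point exceeds 16.

16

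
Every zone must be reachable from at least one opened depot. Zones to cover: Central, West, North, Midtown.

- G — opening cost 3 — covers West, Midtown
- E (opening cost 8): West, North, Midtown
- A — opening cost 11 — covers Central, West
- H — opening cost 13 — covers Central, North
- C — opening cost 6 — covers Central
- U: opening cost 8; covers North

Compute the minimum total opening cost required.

The greedy cost-per-new-zone heuristic would pick G, C, and E for 17, but a cheaper cover exists.
Choose E and C: together they cover Central, West, North, Midtown — every zone.
Total opening cost: 8 + 6 = 14.
No cover costs less than 14.

14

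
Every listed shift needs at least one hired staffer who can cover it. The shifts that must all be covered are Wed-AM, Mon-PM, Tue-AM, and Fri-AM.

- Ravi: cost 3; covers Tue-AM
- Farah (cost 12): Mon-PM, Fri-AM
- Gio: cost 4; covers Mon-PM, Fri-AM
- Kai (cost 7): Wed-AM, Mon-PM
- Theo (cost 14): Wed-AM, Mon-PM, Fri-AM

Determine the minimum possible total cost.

14

Choose Ravi, Gio, and Kai: together they cover Wed-AM, Mon-PM, Tue-AM, Fri-AM — every shift.
Total cost: 3 + 4 + 7 = 14.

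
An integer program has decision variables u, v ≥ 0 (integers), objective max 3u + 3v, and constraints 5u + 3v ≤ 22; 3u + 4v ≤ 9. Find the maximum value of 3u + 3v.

(u,v)=(3,0): 5·3+3·0=15≤22, 3·3+4·0=9≤9, objective 9.
(u,v)=(2,0): 5·2+3·0=10≤22, 3·2+4·0=6≤9, objective 6.
No feasible integer point exceeds 9.

9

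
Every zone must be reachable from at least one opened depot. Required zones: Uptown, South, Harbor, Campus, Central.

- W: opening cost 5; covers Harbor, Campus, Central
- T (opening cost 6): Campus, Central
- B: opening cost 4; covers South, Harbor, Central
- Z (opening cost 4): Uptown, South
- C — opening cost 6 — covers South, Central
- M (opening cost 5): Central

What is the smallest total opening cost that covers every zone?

9

The greedy cost-per-new-zone heuristic would pick B, Z, and W for 13, but a cheaper cover exists.
Choose W and Z: together they cover Uptown, South, Harbor, Campus, Central — every zone.
Total opening cost: 5 + 4 = 9.
No cover costs less than 9.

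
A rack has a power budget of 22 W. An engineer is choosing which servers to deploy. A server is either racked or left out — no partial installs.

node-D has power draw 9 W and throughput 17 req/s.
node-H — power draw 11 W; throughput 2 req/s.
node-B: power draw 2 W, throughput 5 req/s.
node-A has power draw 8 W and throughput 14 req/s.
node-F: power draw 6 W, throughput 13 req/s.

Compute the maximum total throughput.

36

Allowing fractional choices, the relaxed optimum would be about 43.8, but servers are indivisible.
node-B + node-A + node-F: power draw 2 + 8 + 6 = 16 ≤ 22, throughput 5 + 14 + 13 = 32.
node-D + node-B + node-A: power draw 9 + 2 + 8 = 19 ≤ 22, throughput 17 + 5 + 14 = 36.
node-D + node-B + node-F: power draw 9 + 2 + 6 = 17 ≤ 22, throughput 17 + 5 + 13 = 35.
Best is node-D, node-B, and node-A with total throughput 36.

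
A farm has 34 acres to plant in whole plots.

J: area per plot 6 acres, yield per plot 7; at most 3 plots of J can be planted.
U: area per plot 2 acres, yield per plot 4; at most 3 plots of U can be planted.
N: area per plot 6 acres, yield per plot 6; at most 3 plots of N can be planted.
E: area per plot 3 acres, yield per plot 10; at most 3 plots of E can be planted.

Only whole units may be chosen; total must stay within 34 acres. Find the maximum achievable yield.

This is a bounded integer knapsack.
E has the best ratio (10/3); taking only E gives at most 3×10 = 30 (stopped by the supply cap of 3).
Mixing does better — 3×J, 3×U, and 3×E: area 33 ≤ 34, yield 3·7 + 3·4 + 3·10 = 63.

63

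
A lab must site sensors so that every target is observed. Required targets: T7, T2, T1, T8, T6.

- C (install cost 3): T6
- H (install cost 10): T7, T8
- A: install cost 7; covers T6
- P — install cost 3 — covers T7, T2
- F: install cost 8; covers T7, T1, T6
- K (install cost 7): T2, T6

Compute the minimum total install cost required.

This is a weighted set-cover instance.
The greedy cost-per-new-target heuristic would pick P, C, F, and H for 24, but a cheaper cover exists.
Choose H, P, and F: together they cover T7, T2, T1, T8, T6 — every target.
Total install cost: 10 + 3 + 8 = 21.
No cover costs less than 21.

21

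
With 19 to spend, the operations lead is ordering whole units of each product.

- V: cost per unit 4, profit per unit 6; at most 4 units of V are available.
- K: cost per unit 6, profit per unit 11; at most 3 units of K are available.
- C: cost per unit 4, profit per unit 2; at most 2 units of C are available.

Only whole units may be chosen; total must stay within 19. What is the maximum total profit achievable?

33

K has the best ratio (11/6); taking only K gives at most 3×11 = 33 (stopped by the cost limit).
Optimal: 3×K: cost 18 ≤ 19, profit 3·11 = 33.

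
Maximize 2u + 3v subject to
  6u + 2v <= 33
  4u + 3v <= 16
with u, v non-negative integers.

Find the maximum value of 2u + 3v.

15

(u,v)=(0,5): 6·0+2·5=10≤33, 4·0+3·5=15≤16, objective 15.
(u,v)=(1,4): 6·1+2·4=14≤33, 4·1+3·4=16≤16, objective 14.
(u,v)=(0,4): 6·0+2·4=8≤33, 4·0+3·4=12≤16, objective 12.
No feasible integer point exceeds 15.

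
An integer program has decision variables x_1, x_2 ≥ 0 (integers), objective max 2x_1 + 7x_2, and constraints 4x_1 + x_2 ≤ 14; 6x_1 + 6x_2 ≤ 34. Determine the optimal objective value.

35

(x_1,x_2)=(0,5) is feasible, giving 35.
(x_1,x_2)=(1,4) is feasible, giving 30.
(x_1,x_2)=(0,4) is feasible, giving 28.
The best lattice point is (0,5), giving 35.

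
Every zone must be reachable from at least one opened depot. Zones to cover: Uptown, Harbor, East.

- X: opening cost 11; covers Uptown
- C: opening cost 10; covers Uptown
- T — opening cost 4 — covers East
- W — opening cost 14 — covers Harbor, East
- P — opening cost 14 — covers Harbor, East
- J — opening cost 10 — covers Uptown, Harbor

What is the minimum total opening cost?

Choose T and J: together they cover Uptown, Harbor, East — every zone.
Total opening cost: 4 + 10 = 14.
No cover costs less than 14.

14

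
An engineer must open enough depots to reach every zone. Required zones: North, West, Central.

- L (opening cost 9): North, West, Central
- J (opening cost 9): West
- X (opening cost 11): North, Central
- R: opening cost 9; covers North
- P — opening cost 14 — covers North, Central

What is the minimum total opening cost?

9

L alone covers North, West, Central — every zone.
Total opening cost: 9.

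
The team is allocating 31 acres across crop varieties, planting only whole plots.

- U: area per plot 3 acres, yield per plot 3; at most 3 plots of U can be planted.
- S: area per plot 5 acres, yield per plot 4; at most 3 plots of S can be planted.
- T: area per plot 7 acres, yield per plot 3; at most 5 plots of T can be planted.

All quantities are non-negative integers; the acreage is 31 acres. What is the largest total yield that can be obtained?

This is a bounded integer knapsack.
2×U, 3×S, and 1×T: area 28 ≤ 31, yield 2·3 + 3·4 + 1·3 = 21.
3×U, 3×S, and 1×T: area 31 ≤ 31, yield 3·3 + 3·4 + 1·3 = 24.
Best is 24.

24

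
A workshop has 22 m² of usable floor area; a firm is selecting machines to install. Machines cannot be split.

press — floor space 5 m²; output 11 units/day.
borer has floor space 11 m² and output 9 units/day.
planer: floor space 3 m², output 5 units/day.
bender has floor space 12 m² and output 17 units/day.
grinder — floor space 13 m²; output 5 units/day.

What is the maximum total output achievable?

33

This is an integer program with binary decision variables.
Take press, planer, and bender: floor space 5 + 3 + 12 = 20 ≤ 22, output 11 + 5 + 17 = 33.
No other feasible combination does better.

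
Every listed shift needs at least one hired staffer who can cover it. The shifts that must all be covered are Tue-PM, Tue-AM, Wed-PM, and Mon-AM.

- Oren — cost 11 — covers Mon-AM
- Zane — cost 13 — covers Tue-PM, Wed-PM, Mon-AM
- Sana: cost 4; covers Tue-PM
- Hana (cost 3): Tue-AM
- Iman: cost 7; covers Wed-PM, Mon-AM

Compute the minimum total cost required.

Choose Sana, Hana, and Iman: together they cover Tue-PM, Tue-AM, Wed-PM, Mon-AM — every shift.
Total cost: 4 + 3 + 7 = 14.

14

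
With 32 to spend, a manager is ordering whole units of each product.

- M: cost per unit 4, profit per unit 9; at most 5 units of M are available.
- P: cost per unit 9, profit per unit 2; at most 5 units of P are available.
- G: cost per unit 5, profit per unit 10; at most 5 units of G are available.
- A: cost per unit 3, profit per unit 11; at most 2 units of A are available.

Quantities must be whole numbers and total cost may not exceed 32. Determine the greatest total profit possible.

This is a bounded integer knapsack.
Take 4×M, 2×G, and 2×A: cost 32 ≤ 32, profit 4·9 + 2·10 + 2·11 = 78.
A has the best ratio (11/3) and is taken to its limit of 2; remaining capacity is filled optimally with the others.

78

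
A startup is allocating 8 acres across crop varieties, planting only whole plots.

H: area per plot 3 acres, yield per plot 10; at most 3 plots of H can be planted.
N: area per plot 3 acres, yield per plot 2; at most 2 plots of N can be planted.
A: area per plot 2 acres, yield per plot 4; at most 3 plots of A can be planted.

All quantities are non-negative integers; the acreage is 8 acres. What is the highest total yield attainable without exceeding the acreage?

Take 2×H and 1×A: area 8 ≤ 8, yield 2·10 + 1·4 = 24.
No other integer combination yields more.

24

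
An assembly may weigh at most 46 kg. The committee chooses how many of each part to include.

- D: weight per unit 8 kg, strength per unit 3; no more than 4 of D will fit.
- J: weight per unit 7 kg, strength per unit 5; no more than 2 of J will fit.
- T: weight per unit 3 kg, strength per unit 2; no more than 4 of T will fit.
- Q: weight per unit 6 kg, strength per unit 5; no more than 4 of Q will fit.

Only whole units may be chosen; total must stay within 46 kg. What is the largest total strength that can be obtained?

34

This is a bounded integer knapsack.
Q has the best ratio (5/6); taking only Q gives at most 4×5 = 20 (stopped by the supply cap of 4).
Mixing does better — 2×J, 2×T, and 4×Q: weight 44 ≤ 46, strength 2·5 + 2·2 + 4·5 = 34.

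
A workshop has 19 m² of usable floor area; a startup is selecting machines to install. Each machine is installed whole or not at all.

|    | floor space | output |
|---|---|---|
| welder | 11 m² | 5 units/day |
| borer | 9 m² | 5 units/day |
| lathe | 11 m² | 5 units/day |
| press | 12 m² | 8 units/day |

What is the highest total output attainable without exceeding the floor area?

This is a 0-1 knapsack instance.
Allowing fractional choices, the relaxed optimum would be about 11.9, but machines are indivisible.
borer: floor space 9 ≤ 19, output 5.
press: floor space 12 ≤ 19, output 8.
welder: floor space 11 ≤ 19, output 5.
Best is press with total output 8.

8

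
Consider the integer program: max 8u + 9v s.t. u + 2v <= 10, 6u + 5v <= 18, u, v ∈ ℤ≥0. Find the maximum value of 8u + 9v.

(u,v)=(0,3) is feasible, giving 27.
(u,v)=(1,2) is feasible, giving 26.
(u,v)=(0,2) is feasible, giving 18.
The best lattice point is (0,3), giving 27.

27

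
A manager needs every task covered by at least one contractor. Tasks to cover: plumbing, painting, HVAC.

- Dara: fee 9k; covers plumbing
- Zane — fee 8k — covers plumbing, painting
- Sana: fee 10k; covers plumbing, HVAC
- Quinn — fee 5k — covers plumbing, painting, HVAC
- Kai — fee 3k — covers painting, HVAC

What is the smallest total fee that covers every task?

The greedy cost-per-new-task heuristic would pick Kai and Quinn for 8, but a cheaper cover exists.
Quinn alone covers plumbing, painting, HVAC — every task.
Total fee: 5.
No cover costs less than 5.

5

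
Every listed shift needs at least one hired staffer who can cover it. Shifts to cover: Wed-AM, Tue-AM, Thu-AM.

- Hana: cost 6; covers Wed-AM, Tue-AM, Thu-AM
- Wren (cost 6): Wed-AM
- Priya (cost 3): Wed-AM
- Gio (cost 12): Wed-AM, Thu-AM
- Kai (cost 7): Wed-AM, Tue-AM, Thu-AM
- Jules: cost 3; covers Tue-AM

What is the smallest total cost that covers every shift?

Hana alone covers Wed-AM, Tue-AM, Thu-AM — every shift.
Total cost: 6.
No cover costs less than 6.

6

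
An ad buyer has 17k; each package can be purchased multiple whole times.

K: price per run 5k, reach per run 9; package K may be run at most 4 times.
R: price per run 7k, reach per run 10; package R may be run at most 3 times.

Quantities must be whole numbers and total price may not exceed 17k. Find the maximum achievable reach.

K has the best ratio (9/5); taking only K gives at most 3×9 = 27 (stopped by the price limit).
Mixing does better — 2×K and 1×R: price 17 ≤ 17, reach 2·9 + 1·10 = 28.

28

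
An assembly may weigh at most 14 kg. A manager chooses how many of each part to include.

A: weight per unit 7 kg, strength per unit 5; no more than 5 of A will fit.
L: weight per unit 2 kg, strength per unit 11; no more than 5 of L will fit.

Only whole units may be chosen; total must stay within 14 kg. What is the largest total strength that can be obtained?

55

5×L: weight 10 ≤ 14, strength 5·11 = 55.
4×L: weight 8 ≤ 14, strength 4·11 = 44.
Best is 55.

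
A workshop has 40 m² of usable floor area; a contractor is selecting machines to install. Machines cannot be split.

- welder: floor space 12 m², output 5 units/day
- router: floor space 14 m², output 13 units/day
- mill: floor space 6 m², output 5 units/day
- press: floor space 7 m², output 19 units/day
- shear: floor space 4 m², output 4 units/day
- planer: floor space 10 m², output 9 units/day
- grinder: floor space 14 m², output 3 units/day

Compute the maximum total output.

46

This is an integer program with binary decision variables.
router + mill + press + planer: floor space 14 + 6 + 7 + 10 = 37 ≤ 40, output 13 + 5 + 19 + 9 = 46.
router + press + shear + planer: floor space 14 + 7 + 4 + 10 = 35 ≤ 40, output 13 + 19 + 4 + 9 = 45.
Best is router, mill, press, and planer with total output 46.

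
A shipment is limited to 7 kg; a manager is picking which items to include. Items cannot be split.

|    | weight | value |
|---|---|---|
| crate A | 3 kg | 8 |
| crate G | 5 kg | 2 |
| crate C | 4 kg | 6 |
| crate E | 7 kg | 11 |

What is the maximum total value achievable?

14

Take crate A and crate C: weight 3 + 4 = 7 ≤ 7, value 8 + 6 = 14.
No other feasible combination does better.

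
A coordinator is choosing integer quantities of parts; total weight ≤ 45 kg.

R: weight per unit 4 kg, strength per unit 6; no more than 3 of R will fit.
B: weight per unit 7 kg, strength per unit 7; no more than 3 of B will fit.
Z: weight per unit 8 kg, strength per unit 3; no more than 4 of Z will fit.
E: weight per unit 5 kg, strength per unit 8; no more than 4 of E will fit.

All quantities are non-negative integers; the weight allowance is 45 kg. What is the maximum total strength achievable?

E has the best ratio (8/5); taking only E gives at most 4×8 = 32 (stopped by the supply cap of 4).
Mixing does better — 1×R, 3×B, and 4×E: weight 45 ≤ 45, strength 1·6 + 3·7 + 4·8 = 59.

59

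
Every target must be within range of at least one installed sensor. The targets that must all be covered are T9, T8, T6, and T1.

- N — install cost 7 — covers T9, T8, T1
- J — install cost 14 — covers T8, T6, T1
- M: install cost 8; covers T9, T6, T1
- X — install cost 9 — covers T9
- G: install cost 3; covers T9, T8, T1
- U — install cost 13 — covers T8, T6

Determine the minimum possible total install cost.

This is an integer covering problem.
Choose M and G: together they cover T9, T8, T6, T1 — every target.
Total install cost: 8 + 3 = 11.
No cover costs less than 11.

11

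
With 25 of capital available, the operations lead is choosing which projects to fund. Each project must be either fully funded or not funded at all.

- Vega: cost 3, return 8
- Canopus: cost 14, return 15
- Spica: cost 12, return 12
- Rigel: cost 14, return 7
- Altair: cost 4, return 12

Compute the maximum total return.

Canopus + Altair: cost 14 + 4 = 18 ≤ 25, return 15 + 12 = 27.
Vega + Canopus + Altair: cost 3 + 14 + 4 = 21 ≤ 25, return 8 + 15 + 12 = 35.
Vega + Spica + Altair: cost 3 + 12 + 4 = 19 ≤ 25, return 8 + 12 + 12 = 32.
Best is Vega, Canopus, and Altair with total return 35.

35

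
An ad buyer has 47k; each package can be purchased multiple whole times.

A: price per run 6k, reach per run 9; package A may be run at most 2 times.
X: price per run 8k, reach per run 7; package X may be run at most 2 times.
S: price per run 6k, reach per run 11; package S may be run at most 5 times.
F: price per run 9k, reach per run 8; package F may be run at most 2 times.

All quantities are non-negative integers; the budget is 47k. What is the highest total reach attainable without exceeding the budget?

73

This is a bounded integer knapsack.
S has the best ratio (11/6); taking only S gives at most 5×11 = 55 (stopped by the supply cap of 5).
Mixing does better — 2×A and 5×S: price 42 ≤ 47, reach 2·9 + 5·11 = 73.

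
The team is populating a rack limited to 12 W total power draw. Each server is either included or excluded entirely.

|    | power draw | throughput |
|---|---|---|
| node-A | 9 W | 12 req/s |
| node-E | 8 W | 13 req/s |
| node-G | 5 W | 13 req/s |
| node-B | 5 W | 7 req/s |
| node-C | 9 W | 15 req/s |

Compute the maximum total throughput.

node-C: power draw 9 ≤ 12, throughput 15.
node-G: power draw 5 ≤ 12, throughput 13.
node-G + node-B: power draw 5 + 5 = 10 ≤ 12, throughput 13 + 7 = 20.
Best is node-G and node-B with total throughput 20.

20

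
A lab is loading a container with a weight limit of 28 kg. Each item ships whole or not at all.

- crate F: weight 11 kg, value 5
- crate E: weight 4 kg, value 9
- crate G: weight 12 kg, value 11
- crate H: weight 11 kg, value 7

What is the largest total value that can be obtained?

This is an integer program with binary decision variables.
Take crate E, crate G, and crate H: weight 4 + 12 + 11 = 27 ≤ 28, value 9 + 11 + 7 = 27.
No other feasible combination does better.

27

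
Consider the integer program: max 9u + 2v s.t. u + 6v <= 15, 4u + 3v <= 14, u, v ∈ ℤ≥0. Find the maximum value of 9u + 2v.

The continuous relaxation peaks at (3.5, 0) with value 31.50; rounding to a feasible lattice point costs some objective.
(u,v)=(3,0): 1·3+6·0=3≤15, 4·3+3·0=12≤14, objective 27.
(u,v)=(2,1): 1·2+6·1=8≤15, 4·2+3·1=11≤14, objective 20.
(u,v)=(2,0): 1·2+6·0=2≤15, 4·2+3·0=8≤14, objective 18.
The best lattice point is (3,0), giving 27.

27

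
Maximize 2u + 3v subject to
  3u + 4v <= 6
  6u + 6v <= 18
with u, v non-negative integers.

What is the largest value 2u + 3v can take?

4

Relaxing integrality, the LP optimum is 4.50 at (u,v) = (0, 1.5), which is not an integer point.
(u,v)=(2,0): 3·2+4·0=6≤6, 6·2+6·0=12≤18, objective 4.
(u,v)=(0,1): 3·0+4·1=4≤6, 6·0+6·1=6≤18, objective 3.
The best lattice point is (2,0), giving 4.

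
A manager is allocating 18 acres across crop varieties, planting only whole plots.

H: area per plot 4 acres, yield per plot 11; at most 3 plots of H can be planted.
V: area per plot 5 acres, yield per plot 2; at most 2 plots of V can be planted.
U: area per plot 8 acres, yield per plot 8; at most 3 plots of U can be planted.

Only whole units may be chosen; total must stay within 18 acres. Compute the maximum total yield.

Take 3×H and 1×V: area 17 ≤ 18, yield 3·11 + 1·2 = 35.
H has the best ratio (11/4) and is taken to its limit of 3; remaining capacity is filled optimally with the others.

35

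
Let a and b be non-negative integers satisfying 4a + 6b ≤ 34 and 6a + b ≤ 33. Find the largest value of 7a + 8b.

52

Relaxing integrality, the LP optimum is 53.88 at (a,b) = (5.12, 2.25), which is not an integer point.
(a,b)=(4,3): 4·4+6·3=34≤34, 6·4+1·3=27≤33, objective 52.
(a,b)=(5,2): 4·5+6·2=32≤34, 6·5+1·2=32≤33, objective 51.
(a,b)=(3,3): 4·3+6·3=30≤34, 6·3+1·3=21≤33, objective 45.
(a,b)=(4,2): 4·4+6·2=28≤34, 6·4+1·2=26≤33, objective 44.
The best lattice point is (4,3), giving 52.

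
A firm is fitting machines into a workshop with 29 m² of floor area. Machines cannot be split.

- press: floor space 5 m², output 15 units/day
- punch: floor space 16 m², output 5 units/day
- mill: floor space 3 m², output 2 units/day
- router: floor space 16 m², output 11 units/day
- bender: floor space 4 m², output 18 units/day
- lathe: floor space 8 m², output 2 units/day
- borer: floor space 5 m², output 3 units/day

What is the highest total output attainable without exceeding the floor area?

46

Take press, mill, router, and bender: floor space 5 + 3 + 16 + 4 = 28 ≤ 29, output 15 + 2 + 11 + 18 = 46.
No other feasible combination does better.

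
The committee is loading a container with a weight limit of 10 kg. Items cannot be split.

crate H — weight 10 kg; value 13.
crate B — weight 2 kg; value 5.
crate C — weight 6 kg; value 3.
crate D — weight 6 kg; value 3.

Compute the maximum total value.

This is an integer program with binary decision variables.
Allowing fractional choices, the relaxed optimum would be about 15.4, but items are indivisible.
crate B + crate C: weight 2 + 6 = 8 ≤ 10, value 5 + 3 = 8.
crate B + crate D: weight 2 + 6 = 8 ≤ 10, value 5 + 3 = 8.
crate H: weight 10 ≤ 10, value 13.
Best is crate H with total value 13.

13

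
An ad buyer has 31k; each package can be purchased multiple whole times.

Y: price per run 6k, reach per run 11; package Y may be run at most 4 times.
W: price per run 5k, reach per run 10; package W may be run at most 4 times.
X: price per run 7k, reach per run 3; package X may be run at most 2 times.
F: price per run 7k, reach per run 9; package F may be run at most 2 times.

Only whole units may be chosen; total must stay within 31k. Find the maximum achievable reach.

54

This is a bounded integer knapsack.
3×Y and 2×W: price 28 ≤ 31, reach 3·11 + 2·10 = 53.
4×Y and 1×W: price 29 ≤ 31, reach 4·11 + 1·10 = 54.
Best is 54.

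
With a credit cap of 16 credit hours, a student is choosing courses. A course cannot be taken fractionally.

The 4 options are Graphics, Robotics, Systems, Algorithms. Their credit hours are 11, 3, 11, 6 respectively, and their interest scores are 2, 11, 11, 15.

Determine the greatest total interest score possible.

Allowing fractional choices, the relaxed optimum would be about 33.0, but courses are indivisible.
Robotics + Systems: credit hours 3 + 11 = 14 ≤ 16, interest score 11 + 11 = 22.
Algorithms: credit hours 6 ≤ 16, interest score 15.
Robotics + Algorithms: credit hours 3 + 6 = 9 ≤ 16, interest score 11 + 15 = 26.
Best is Robotics and Algorithms with total interest score 26.

26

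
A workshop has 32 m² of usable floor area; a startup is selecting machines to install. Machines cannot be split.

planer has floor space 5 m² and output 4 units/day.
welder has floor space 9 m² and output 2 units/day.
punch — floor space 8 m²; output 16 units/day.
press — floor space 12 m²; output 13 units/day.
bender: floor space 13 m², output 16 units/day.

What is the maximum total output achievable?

36

Allowing fractional choices, the relaxed optimum would be about 43.9, but machines are indivisible.
welder + punch + bender: floor space 9 + 8 + 13 = 30 ≤ 32, output 2 + 16 + 16 = 34.
planer + punch + bender: floor space 5 + 8 + 13 = 26 ≤ 32, output 4 + 16 + 16 = 36.
Best is planer, punch, and bender with total output 36.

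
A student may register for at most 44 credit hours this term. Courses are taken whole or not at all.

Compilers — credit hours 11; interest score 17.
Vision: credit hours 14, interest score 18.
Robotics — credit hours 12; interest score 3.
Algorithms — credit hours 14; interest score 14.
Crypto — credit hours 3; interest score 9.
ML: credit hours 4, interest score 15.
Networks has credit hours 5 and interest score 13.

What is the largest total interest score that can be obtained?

72

Take Compilers, Vision, Crypto, ML, and Networks: credit hours 11 + 14 + 3 + 4 + 5 = 37 ≤ 44, interest score 17 + 18 + 9 + 15 + 13 = 72.
No other feasible combination does better.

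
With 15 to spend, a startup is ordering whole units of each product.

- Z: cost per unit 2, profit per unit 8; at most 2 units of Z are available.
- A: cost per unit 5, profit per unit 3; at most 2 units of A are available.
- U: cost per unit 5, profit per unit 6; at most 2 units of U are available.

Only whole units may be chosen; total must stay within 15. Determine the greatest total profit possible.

This is a bounded integer knapsack.
2×Z, 1×A, and 1×U: cost 14 ≤ 15, profit 2·8 + 1·3 + 1·6 = 25.
2×Z and 2×U: cost 14 ≤ 15, profit 2·8 + 2·6 = 28.
Best is 28.

28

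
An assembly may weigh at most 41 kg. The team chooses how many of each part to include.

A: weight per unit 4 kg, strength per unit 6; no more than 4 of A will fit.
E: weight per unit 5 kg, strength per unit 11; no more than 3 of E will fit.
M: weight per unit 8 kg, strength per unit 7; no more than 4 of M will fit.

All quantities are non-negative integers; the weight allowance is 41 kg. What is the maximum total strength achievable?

4×A, 3×E, and 1×M: weight 39 ≤ 41, strength 4·6 + 3·11 + 1·7 = 64.
2×A, 3×E, and 2×M: weight 39 ≤ 41, strength 2·6 + 3·11 + 2·7 = 59.
Best is 64.

64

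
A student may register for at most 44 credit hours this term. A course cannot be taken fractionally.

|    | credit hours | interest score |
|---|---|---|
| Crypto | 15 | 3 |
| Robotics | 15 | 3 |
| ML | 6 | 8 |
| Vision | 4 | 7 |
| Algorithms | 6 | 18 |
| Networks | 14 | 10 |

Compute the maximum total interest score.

This is an integer program with binary decision variables.
ML + Vision + Algorithms + Networks: credit hours 6 + 4 + 6 + 14 = 30 ≤ 44, interest score 8 + 7 + 18 + 10 = 43.
Crypto + ML + Algorithms + Networks: credit hours 15 + 6 + 6 + 14 = 41 ≤ 44, interest score 3 + 8 + 18 + 10 = 39.
Best is ML, Vision, Algorithms, and Networks with total interest score 43.

43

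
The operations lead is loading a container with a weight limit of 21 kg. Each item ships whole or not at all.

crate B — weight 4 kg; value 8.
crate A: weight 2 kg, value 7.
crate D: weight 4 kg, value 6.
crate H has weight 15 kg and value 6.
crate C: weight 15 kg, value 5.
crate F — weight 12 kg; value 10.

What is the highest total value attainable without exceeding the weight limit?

25

Treat it as a binary knapsack problem.
Allowing fractional choices, the relaxed optimum would be about 30.2, but items are indivisible.
crate B + crate D + crate F: weight 4 + 4 + 12 = 20 ≤ 21, value 8 + 6 + 10 = 24.
crate B + crate A + crate F: weight 4 + 2 + 12 = 18 ≤ 21, value 8 + 7 + 10 = 25.
Best is crate B, crate A, and crate F with total value 25.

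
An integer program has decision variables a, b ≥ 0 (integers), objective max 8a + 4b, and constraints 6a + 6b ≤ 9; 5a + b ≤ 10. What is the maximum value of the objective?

(a,b)=(1,0): 6·1+6·0=6≤9, 5·1+1·0=5≤10, objective 8.
(a,b)=(0,1): 6·0+6·1=6≤9, 5·0+1·1=1≤10, objective 4.
(a,b)=(0,0): 6·0+6·0=0≤9, 5·0+1·0=0≤10, objective 0.
The best lattice point is (1,0), giving 8.

8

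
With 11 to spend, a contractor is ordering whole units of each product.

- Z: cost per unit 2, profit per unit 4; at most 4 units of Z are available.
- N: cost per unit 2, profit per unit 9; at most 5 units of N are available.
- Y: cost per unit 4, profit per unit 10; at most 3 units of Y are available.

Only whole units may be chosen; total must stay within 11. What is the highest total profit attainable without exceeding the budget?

45

N has the best ratio (9/2); taking only N gives at most 5×9 = 45 (stopped by the cost limit).
Optimal: 5×N: cost 10 ≤ 11, profit 5·9 = 45.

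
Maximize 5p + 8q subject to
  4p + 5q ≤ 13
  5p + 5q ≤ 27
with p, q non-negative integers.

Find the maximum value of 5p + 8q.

18

Relaxing integrality, the LP optimum is 20.80 at (p,q) = (0, 2.6), which is not an integer point.
(p,q)=(2,1): 4·2+5·1=13≤13, 5·2+5·1=15≤27, objective 18.
(p,q)=(0,2): 4·0+5·2=10≤13, 5·0+5·2=10≤27, objective 16.
(p,q)=(3,0): 4·3+5·0=12≤13, 5·3+5·0=15≤27, objective 15.
(p,q)=(1,1): 4·1+5·1=9≤13, 5·1+5·1=10≤27, objective 13.
The best lattice point is (2,1), giving 18.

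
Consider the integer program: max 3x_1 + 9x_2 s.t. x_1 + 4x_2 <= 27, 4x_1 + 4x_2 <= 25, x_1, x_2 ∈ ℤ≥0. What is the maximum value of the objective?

(x_1,x_2)=(0,6): 1·0+4·6=24≤27, 4·0+4·6=24≤25, objective 54.
(x_1,x_2)=(1,5): 1·1+4·5=21≤27, 4·1+4·5=24≤25, objective 48.
(x_1,x_2)=(0,5): 1·0+4·5=20≤27, 4·0+4·5=20≤25, objective 45.
Maximum is 54 at (x_1,x_2)=(0,6).

54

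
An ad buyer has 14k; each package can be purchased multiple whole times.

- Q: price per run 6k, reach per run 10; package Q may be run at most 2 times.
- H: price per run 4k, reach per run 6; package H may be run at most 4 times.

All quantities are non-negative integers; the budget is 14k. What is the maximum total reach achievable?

22

This is a bounded integer knapsack.
2×Q: price 12 ≤ 14, reach 2·10 = 20.
1×Q and 2×H: price 14 ≤ 14, reach 1·10 + 2·6 = 22.
Best is 22.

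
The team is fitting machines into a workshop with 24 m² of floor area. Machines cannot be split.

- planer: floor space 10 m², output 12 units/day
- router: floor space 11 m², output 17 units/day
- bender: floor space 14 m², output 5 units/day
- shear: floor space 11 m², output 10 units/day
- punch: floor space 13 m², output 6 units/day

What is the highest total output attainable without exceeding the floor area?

Take planer and router: floor space 10 + 11 = 21 ≤ 24, output 12 + 17 = 29.
No other feasible combination does better.

29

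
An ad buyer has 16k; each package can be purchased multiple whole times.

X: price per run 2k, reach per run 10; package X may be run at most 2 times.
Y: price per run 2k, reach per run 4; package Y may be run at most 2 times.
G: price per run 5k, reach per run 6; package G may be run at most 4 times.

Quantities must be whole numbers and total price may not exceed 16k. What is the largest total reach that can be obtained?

36

This is a bounded integer knapsack.
2×X, 1×Y, and 2×G: price 16 ≤ 16, reach 2·10 + 1·4 + 2·6 = 36.
2×X, 2×Y, and 1×G: price 13 ≤ 16, reach 2·10 + 2·4 + 1·6 = 34.
Best is 36.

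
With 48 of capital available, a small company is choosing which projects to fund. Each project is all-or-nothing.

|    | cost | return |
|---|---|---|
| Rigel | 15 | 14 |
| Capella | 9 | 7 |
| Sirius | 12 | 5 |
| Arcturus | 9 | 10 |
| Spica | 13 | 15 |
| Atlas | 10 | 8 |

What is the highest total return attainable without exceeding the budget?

47

Allowing fractional choices, the relaxed optimum would be about 47.8, but projects are indivisible.
Rigel + Capella + Spica + Atlas: cost 15 + 9 + 13 + 10 = 47 ≤ 48, return 14 + 7 + 15 + 8 = 44.
Rigel + Arcturus + Spica + Atlas: cost 15 + 9 + 13 + 10 = 47 ≤ 48, return 14 + 10 + 15 + 8 = 47.
Rigel + Capella + Arcturus + Spica: cost 15 + 9 + 9 + 13 = 46 ≤ 48, return 14 + 7 + 10 + 15 = 46.
Best is Rigel, Arcturus, Spica, and Atlas with total return 47.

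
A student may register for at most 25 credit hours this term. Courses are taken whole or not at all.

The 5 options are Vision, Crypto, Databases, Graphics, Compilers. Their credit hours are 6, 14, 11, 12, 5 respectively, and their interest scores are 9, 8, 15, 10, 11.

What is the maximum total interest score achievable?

35

Allowing fractional choices, the relaxed optimum would be about 37.5, but courses are indivisible.
Vision + Databases + Compilers: credit hours 6 + 11 + 5 = 22 ≤ 25, interest score 9 + 15 + 11 = 35.
Vision + Graphics + Compilers: credit hours 6 + 12 + 5 = 23 ≤ 25, interest score 9 + 10 + 11 = 30.
Vision + Crypto + Compilers: credit hours 6 + 14 + 5 = 25 ≤ 25, interest score 9 + 8 + 11 = 28.
Best is Vision, Databases, and Compilers with total interest score 35.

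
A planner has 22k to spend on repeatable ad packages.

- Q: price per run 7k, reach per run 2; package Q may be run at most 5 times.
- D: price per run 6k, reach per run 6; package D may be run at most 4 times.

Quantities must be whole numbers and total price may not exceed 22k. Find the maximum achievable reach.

18

This is a bounded integer knapsack.
D has the best ratio (6/6); taking only D gives at most 3×6 = 18 (stopped by the price limit).
Optimal: 3×D: price 18 ≤ 22, reach 3·6 = 18.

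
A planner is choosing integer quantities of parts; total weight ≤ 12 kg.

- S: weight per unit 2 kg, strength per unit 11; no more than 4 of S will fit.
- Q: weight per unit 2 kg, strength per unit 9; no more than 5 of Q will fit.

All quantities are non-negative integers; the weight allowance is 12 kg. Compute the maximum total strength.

Take 4×S and 2×Q: weight 12 ≤ 12, strength 4·11 + 2·9 = 62.
S has the best ratio (11/2) and is taken to its limit of 4; remaining capacity is filled optimally with the others.

62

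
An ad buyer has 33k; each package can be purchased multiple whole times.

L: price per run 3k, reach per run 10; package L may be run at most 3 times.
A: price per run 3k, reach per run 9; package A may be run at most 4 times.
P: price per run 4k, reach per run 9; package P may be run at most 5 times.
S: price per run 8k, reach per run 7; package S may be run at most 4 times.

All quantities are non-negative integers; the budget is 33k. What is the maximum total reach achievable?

93

3×L, 1×A, and 5×P: price 32 ≤ 33, reach 3·10 + 1·9 + 5·9 = 84.
3×L, 4×A, and 3×P: price 33 ≤ 33, reach 3·10 + 4·9 + 3·9 = 93.
Best is 93.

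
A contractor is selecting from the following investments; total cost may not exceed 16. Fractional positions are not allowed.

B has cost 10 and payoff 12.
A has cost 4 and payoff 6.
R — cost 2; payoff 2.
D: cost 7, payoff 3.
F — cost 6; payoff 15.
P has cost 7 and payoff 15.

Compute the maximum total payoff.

Treat it as a binary knapsack problem.
Take R, F, and P: cost 2 + 6 + 7 = 15 ≤ 16, payoff 2 + 15 + 15 = 32.
No other feasible combination does better.

32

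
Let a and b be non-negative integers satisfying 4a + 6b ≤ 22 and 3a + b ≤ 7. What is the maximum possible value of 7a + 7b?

The continuous relaxation peaks at (1.43, 2.71) with value 29.00; rounding to a feasible lattice point costs some objective.
(a,b)=(1,3): 4·1+6·3=22≤22, 3·1+1·3=6≤7, objective 28.
(a,b)=(1,2): 4·1+6·2=16≤22, 3·1+1·2=5≤7, objective 21.
(a,b)=(2,1): 4·2+6·1=14≤22, 3·2+1·1=7≤7, objective 21.
Maximum is 28 at (a,b)=(1,3).

28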